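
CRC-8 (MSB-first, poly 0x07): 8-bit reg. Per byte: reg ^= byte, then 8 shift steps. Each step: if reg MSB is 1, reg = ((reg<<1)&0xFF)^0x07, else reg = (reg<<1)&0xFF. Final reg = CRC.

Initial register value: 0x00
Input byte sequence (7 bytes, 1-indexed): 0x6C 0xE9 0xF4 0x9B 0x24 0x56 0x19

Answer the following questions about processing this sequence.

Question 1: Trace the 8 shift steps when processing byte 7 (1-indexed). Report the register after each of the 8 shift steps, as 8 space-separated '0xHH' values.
After byte 1 (0x6C): reg=0x03
After byte 2 (0xE9): reg=0x98
After byte 3 (0xF4): reg=0x03
After byte 4 (0x9B): reg=0xC1
After byte 5 (0x24): reg=0xB5
After byte 6 (0x56): reg=0xA7
Register before byte 7: 0xA7
After XOR with byte 0x19: 0xBE

Answer: 0x7B 0xF6 0xEB 0xD1 0xA5 0x4D 0x9A 0x33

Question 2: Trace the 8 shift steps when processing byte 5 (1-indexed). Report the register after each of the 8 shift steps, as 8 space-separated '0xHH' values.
Answer: 0xCD 0x9D 0x3D 0x7A 0xF4 0xEF 0xD9 0xB5

Derivation:
After byte 1 (0x6C): reg=0x03
After byte 2 (0xE9): reg=0x98
After byte 3 (0xF4): reg=0x03
After byte 4 (0x9B): reg=0xC1
Register before byte 5: 0xC1
After XOR with byte 0x24: 0xE5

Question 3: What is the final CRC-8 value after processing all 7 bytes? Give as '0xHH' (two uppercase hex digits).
After byte 1 (0x6C): reg=0x03
After byte 2 (0xE9): reg=0x98
After byte 3 (0xF4): reg=0x03
After byte 4 (0x9B): reg=0xC1
After byte 5 (0x24): reg=0xB5
After byte 6 (0x56): reg=0xA7
After byte 7 (0x19): reg=0x33

Answer: 0x33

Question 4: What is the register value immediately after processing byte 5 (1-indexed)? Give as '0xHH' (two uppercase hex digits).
Answer: 0xB5

Derivation:
After byte 1 (0x6C): reg=0x03
After byte 2 (0xE9): reg=0x98
After byte 3 (0xF4): reg=0x03
After byte 4 (0x9B): reg=0xC1
After byte 5 (0x24): reg=0xB5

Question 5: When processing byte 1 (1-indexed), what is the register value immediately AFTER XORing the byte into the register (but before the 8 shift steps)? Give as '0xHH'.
Register before byte 1: 0x00
Byte 1: 0x6C
0x00 XOR 0x6C = 0x6C

Answer: 0x6C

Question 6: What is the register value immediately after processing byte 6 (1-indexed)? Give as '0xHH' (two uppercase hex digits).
Answer: 0xA7

Derivation:
After byte 1 (0x6C): reg=0x03
After byte 2 (0xE9): reg=0x98
After byte 3 (0xF4): reg=0x03
After byte 4 (0x9B): reg=0xC1
After byte 5 (0x24): reg=0xB5
After byte 6 (0x56): reg=0xA7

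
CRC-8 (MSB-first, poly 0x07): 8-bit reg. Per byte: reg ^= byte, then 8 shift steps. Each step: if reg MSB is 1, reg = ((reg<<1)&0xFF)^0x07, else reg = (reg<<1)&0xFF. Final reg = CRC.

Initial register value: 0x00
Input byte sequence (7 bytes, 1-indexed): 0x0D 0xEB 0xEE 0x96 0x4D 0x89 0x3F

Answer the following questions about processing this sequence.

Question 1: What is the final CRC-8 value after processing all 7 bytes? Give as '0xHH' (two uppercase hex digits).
After byte 1 (0x0D): reg=0x23
After byte 2 (0xEB): reg=0x76
After byte 3 (0xEE): reg=0xC1
After byte 4 (0x96): reg=0xA2
After byte 5 (0x4D): reg=0x83
After byte 6 (0x89): reg=0x36
After byte 7 (0x3F): reg=0x3F

Answer: 0x3F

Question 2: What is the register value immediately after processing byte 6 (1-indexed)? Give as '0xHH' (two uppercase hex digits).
Answer: 0x36

Derivation:
After byte 1 (0x0D): reg=0x23
After byte 2 (0xEB): reg=0x76
After byte 3 (0xEE): reg=0xC1
After byte 4 (0x96): reg=0xA2
After byte 5 (0x4D): reg=0x83
After byte 6 (0x89): reg=0x36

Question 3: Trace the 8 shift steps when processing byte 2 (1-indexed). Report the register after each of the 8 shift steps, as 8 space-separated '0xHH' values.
After byte 1 (0x0D): reg=0x23
Register before byte 2: 0x23
After XOR with byte 0xEB: 0xC8

Answer: 0x97 0x29 0x52 0xA4 0x4F 0x9E 0x3B 0x76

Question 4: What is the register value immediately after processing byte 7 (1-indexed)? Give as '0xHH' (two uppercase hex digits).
After byte 1 (0x0D): reg=0x23
After byte 2 (0xEB): reg=0x76
After byte 3 (0xEE): reg=0xC1
After byte 4 (0x96): reg=0xA2
After byte 5 (0x4D): reg=0x83
After byte 6 (0x89): reg=0x36
After byte 7 (0x3F): reg=0x3F

Answer: 0x3F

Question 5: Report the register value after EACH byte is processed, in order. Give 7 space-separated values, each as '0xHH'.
0x23 0x76 0xC1 0xA2 0x83 0x36 0x3F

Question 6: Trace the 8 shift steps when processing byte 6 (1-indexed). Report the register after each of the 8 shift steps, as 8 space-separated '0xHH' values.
After byte 1 (0x0D): reg=0x23
After byte 2 (0xEB): reg=0x76
After byte 3 (0xEE): reg=0xC1
After byte 4 (0x96): reg=0xA2
After byte 5 (0x4D): reg=0x83
Register before byte 6: 0x83
After XOR with byte 0x89: 0x0A

Answer: 0x14 0x28 0x50 0xA0 0x47 0x8E 0x1B 0x36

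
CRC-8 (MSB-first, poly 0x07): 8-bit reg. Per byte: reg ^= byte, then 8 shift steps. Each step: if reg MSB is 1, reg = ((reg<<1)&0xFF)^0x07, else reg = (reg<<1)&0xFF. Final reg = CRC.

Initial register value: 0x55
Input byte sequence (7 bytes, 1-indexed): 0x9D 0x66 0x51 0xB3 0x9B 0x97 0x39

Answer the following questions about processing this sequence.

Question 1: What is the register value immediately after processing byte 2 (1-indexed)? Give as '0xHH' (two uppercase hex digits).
Answer: 0x70

Derivation:
After byte 1 (0x9D): reg=0x76
After byte 2 (0x66): reg=0x70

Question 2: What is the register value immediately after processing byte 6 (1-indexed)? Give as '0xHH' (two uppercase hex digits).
After byte 1 (0x9D): reg=0x76
After byte 2 (0x66): reg=0x70
After byte 3 (0x51): reg=0xE7
After byte 4 (0xB3): reg=0xAB
After byte 5 (0x9B): reg=0x90
After byte 6 (0x97): reg=0x15

Answer: 0x15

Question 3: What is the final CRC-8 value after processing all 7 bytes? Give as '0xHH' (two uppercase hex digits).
Answer: 0xC4

Derivation:
After byte 1 (0x9D): reg=0x76
After byte 2 (0x66): reg=0x70
After byte 3 (0x51): reg=0xE7
After byte 4 (0xB3): reg=0xAB
After byte 5 (0x9B): reg=0x90
After byte 6 (0x97): reg=0x15
After byte 7 (0x39): reg=0xC4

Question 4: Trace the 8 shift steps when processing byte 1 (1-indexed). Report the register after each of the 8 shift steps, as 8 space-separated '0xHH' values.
Answer: 0x97 0x29 0x52 0xA4 0x4F 0x9E 0x3B 0x76

Derivation:
Register before byte 1: 0x55
After XOR with byte 0x9D: 0xC8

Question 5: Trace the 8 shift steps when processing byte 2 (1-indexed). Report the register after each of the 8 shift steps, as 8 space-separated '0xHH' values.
Answer: 0x20 0x40 0x80 0x07 0x0E 0x1C 0x38 0x70

Derivation:
After byte 1 (0x9D): reg=0x76
Register before byte 2: 0x76
After XOR with byte 0x66: 0x10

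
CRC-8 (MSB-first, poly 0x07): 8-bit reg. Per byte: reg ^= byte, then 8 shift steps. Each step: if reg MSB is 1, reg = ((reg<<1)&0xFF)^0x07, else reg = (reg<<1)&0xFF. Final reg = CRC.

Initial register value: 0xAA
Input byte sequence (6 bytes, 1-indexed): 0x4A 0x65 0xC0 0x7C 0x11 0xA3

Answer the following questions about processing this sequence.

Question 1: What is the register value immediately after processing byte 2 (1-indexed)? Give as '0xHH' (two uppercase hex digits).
Answer: 0x7F

Derivation:
After byte 1 (0x4A): reg=0xAE
After byte 2 (0x65): reg=0x7F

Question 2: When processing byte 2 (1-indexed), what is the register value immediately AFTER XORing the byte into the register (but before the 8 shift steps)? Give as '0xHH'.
Register before byte 2: 0xAE
Byte 2: 0x65
0xAE XOR 0x65 = 0xCB

Answer: 0xCB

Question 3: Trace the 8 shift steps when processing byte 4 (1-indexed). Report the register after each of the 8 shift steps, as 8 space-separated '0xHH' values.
After byte 1 (0x4A): reg=0xAE
After byte 2 (0x65): reg=0x7F
After byte 3 (0xC0): reg=0x34
Register before byte 4: 0x34
After XOR with byte 0x7C: 0x48

Answer: 0x90 0x27 0x4E 0x9C 0x3F 0x7E 0xFC 0xFF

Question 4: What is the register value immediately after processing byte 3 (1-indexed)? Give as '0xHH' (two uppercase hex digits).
Answer: 0x34

Derivation:
After byte 1 (0x4A): reg=0xAE
After byte 2 (0x65): reg=0x7F
After byte 3 (0xC0): reg=0x34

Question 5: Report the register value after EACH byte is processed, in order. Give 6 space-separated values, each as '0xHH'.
0xAE 0x7F 0x34 0xFF 0x84 0xF5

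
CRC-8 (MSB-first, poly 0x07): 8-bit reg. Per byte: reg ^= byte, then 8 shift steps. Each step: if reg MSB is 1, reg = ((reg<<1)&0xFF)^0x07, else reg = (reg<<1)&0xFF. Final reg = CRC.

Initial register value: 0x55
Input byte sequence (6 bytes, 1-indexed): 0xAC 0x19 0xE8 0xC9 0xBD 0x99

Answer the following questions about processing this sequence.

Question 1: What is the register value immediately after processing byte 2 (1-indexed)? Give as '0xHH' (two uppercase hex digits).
Answer: 0xE6

Derivation:
After byte 1 (0xAC): reg=0xE1
After byte 2 (0x19): reg=0xE6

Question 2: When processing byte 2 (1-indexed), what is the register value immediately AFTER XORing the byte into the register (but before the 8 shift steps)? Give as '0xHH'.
Answer: 0xF8

Derivation:
Register before byte 2: 0xE1
Byte 2: 0x19
0xE1 XOR 0x19 = 0xF8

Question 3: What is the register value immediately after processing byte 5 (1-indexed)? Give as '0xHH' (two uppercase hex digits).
Answer: 0x46

Derivation:
After byte 1 (0xAC): reg=0xE1
After byte 2 (0x19): reg=0xE6
After byte 3 (0xE8): reg=0x2A
After byte 4 (0xC9): reg=0xA7
After byte 5 (0xBD): reg=0x46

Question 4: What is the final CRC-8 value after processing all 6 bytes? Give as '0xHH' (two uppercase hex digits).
Answer: 0x13

Derivation:
After byte 1 (0xAC): reg=0xE1
After byte 2 (0x19): reg=0xE6
After byte 3 (0xE8): reg=0x2A
After byte 4 (0xC9): reg=0xA7
After byte 5 (0xBD): reg=0x46
After byte 6 (0x99): reg=0x13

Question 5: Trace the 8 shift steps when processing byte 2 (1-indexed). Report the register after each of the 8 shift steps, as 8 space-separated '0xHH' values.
Answer: 0xF7 0xE9 0xD5 0xAD 0x5D 0xBA 0x73 0xE6

Derivation:
After byte 1 (0xAC): reg=0xE1
Register before byte 2: 0xE1
After XOR with byte 0x19: 0xF8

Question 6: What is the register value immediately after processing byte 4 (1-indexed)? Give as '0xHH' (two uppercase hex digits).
After byte 1 (0xAC): reg=0xE1
After byte 2 (0x19): reg=0xE6
After byte 3 (0xE8): reg=0x2A
After byte 4 (0xC9): reg=0xA7

Answer: 0xA7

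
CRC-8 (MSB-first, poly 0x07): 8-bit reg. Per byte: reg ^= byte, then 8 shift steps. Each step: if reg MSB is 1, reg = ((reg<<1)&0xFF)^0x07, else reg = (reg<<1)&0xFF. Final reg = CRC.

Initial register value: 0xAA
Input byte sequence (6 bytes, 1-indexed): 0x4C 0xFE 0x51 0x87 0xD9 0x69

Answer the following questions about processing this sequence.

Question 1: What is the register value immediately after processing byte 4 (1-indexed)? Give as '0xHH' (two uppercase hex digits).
After byte 1 (0x4C): reg=0xBC
After byte 2 (0xFE): reg=0xC9
After byte 3 (0x51): reg=0xC1
After byte 4 (0x87): reg=0xD5

Answer: 0xD5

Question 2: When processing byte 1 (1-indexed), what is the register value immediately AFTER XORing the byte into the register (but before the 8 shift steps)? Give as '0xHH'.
Register before byte 1: 0xAA
Byte 1: 0x4C
0xAA XOR 0x4C = 0xE6

Answer: 0xE6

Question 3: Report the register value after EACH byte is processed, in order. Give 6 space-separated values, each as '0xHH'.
0xBC 0xC9 0xC1 0xD5 0x24 0xE4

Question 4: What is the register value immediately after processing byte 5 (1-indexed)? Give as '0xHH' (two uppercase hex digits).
Answer: 0x24

Derivation:
After byte 1 (0x4C): reg=0xBC
After byte 2 (0xFE): reg=0xC9
After byte 3 (0x51): reg=0xC1
After byte 4 (0x87): reg=0xD5
After byte 5 (0xD9): reg=0x24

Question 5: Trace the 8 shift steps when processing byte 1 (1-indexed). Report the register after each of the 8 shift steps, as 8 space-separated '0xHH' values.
Register before byte 1: 0xAA
After XOR with byte 0x4C: 0xE6

Answer: 0xCB 0x91 0x25 0x4A 0x94 0x2F 0x5E 0xBC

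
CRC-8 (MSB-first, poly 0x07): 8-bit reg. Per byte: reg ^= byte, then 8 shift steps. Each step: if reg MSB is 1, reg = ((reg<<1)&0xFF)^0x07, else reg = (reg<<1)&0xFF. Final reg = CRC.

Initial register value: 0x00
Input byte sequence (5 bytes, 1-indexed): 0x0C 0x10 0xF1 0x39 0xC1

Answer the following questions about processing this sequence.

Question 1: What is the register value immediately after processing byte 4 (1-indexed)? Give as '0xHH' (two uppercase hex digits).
After byte 1 (0x0C): reg=0x24
After byte 2 (0x10): reg=0x8C
After byte 3 (0xF1): reg=0x74
After byte 4 (0x39): reg=0xE4

Answer: 0xE4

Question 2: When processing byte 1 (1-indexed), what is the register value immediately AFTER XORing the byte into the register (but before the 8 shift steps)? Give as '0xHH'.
Answer: 0x0C

Derivation:
Register before byte 1: 0x00
Byte 1: 0x0C
0x00 XOR 0x0C = 0x0C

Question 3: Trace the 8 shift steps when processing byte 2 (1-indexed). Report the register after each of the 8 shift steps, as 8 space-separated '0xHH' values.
After byte 1 (0x0C): reg=0x24
Register before byte 2: 0x24
After XOR with byte 0x10: 0x34

Answer: 0x68 0xD0 0xA7 0x49 0x92 0x23 0x46 0x8C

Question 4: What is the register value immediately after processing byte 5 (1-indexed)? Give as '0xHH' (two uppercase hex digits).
Answer: 0xFB

Derivation:
After byte 1 (0x0C): reg=0x24
After byte 2 (0x10): reg=0x8C
After byte 3 (0xF1): reg=0x74
After byte 4 (0x39): reg=0xE4
After byte 5 (0xC1): reg=0xFB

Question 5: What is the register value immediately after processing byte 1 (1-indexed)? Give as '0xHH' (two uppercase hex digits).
After byte 1 (0x0C): reg=0x24

Answer: 0x24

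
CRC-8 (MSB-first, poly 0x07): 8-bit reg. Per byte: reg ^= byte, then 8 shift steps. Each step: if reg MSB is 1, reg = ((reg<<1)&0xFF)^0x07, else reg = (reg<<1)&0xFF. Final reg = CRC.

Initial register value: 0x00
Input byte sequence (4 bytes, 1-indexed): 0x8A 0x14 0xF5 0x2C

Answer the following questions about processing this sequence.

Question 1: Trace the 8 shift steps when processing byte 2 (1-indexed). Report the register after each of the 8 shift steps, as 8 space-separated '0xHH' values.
After byte 1 (0x8A): reg=0xBF
Register before byte 2: 0xBF
After XOR with byte 0x14: 0xAB

Answer: 0x51 0xA2 0x43 0x86 0x0B 0x16 0x2C 0x58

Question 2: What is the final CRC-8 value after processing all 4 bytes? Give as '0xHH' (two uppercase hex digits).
Answer: 0x35

Derivation:
After byte 1 (0x8A): reg=0xBF
After byte 2 (0x14): reg=0x58
After byte 3 (0xF5): reg=0x4A
After byte 4 (0x2C): reg=0x35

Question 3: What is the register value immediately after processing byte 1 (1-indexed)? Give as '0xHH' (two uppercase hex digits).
Answer: 0xBF

Derivation:
After byte 1 (0x8A): reg=0xBF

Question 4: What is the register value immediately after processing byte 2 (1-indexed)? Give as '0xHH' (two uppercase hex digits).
After byte 1 (0x8A): reg=0xBF
After byte 2 (0x14): reg=0x58

Answer: 0x58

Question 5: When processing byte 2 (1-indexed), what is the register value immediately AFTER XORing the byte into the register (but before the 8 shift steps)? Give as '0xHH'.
Answer: 0xAB

Derivation:
Register before byte 2: 0xBF
Byte 2: 0x14
0xBF XOR 0x14 = 0xAB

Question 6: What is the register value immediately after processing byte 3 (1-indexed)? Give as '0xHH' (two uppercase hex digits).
After byte 1 (0x8A): reg=0xBF
After byte 2 (0x14): reg=0x58
After byte 3 (0xF5): reg=0x4A

Answer: 0x4A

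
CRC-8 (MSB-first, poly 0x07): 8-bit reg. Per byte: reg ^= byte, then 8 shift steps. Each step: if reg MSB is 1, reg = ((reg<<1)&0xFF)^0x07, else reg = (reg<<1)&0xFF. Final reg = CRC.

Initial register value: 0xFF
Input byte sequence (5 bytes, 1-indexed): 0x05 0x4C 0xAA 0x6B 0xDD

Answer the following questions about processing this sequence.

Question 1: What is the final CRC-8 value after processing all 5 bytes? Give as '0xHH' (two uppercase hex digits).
After byte 1 (0x05): reg=0xE8
After byte 2 (0x4C): reg=0x75
After byte 3 (0xAA): reg=0x13
After byte 4 (0x6B): reg=0x6F
After byte 5 (0xDD): reg=0x17

Answer: 0x17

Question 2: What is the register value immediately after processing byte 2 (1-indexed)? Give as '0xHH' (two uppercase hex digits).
Answer: 0x75

Derivation:
After byte 1 (0x05): reg=0xE8
After byte 2 (0x4C): reg=0x75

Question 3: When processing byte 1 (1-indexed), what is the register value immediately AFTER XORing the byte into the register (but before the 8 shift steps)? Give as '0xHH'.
Register before byte 1: 0xFF
Byte 1: 0x05
0xFF XOR 0x05 = 0xFA

Answer: 0xFA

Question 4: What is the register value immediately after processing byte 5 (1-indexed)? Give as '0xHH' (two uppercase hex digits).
After byte 1 (0x05): reg=0xE8
After byte 2 (0x4C): reg=0x75
After byte 3 (0xAA): reg=0x13
After byte 4 (0x6B): reg=0x6F
After byte 5 (0xDD): reg=0x17

Answer: 0x17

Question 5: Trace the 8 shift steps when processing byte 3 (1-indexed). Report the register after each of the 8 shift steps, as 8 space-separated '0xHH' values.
Answer: 0xB9 0x75 0xEA 0xD3 0xA1 0x45 0x8A 0x13

Derivation:
After byte 1 (0x05): reg=0xE8
After byte 2 (0x4C): reg=0x75
Register before byte 3: 0x75
After XOR with byte 0xAA: 0xDF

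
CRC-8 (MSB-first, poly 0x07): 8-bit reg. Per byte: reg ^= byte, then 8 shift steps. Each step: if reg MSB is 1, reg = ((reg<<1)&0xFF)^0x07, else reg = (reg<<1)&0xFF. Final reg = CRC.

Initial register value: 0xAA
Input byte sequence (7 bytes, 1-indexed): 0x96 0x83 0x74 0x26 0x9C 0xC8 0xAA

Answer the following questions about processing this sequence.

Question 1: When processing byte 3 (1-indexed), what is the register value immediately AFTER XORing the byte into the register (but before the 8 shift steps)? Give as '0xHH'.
Register before byte 3: 0x85
Byte 3: 0x74
0x85 XOR 0x74 = 0xF1

Answer: 0xF1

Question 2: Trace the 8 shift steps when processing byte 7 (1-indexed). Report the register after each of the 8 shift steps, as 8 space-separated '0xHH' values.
After byte 1 (0x96): reg=0xB4
After byte 2 (0x83): reg=0x85
After byte 3 (0x74): reg=0xD9
After byte 4 (0x26): reg=0xF3
After byte 5 (0x9C): reg=0x0A
After byte 6 (0xC8): reg=0x40
Register before byte 7: 0x40
After XOR with byte 0xAA: 0xEA

Answer: 0xD3 0xA1 0x45 0x8A 0x13 0x26 0x4C 0x98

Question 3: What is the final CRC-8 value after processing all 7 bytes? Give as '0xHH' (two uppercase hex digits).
Answer: 0x98

Derivation:
After byte 1 (0x96): reg=0xB4
After byte 2 (0x83): reg=0x85
After byte 3 (0x74): reg=0xD9
After byte 4 (0x26): reg=0xF3
After byte 5 (0x9C): reg=0x0A
After byte 6 (0xC8): reg=0x40
After byte 7 (0xAA): reg=0x98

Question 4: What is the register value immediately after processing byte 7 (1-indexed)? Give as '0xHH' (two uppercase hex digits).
Answer: 0x98

Derivation:
After byte 1 (0x96): reg=0xB4
After byte 2 (0x83): reg=0x85
After byte 3 (0x74): reg=0xD9
After byte 4 (0x26): reg=0xF3
After byte 5 (0x9C): reg=0x0A
After byte 6 (0xC8): reg=0x40
After byte 7 (0xAA): reg=0x98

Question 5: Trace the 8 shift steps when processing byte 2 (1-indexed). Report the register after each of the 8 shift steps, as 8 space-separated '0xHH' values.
Answer: 0x6E 0xDC 0xBF 0x79 0xF2 0xE3 0xC1 0x85

Derivation:
After byte 1 (0x96): reg=0xB4
Register before byte 2: 0xB4
After XOR with byte 0x83: 0x37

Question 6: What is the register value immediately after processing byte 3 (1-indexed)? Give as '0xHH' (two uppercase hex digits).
Answer: 0xD9

Derivation:
After byte 1 (0x96): reg=0xB4
After byte 2 (0x83): reg=0x85
After byte 3 (0x74): reg=0xD9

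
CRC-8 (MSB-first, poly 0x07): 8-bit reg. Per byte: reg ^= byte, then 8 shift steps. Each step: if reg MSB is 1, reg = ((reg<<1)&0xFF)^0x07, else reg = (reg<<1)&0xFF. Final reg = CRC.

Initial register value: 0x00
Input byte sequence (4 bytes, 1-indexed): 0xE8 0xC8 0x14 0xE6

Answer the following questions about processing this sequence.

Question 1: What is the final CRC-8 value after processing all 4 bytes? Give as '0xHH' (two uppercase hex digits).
After byte 1 (0xE8): reg=0x96
After byte 2 (0xC8): reg=0x9D
After byte 3 (0x14): reg=0xB6
After byte 4 (0xE6): reg=0xB7

Answer: 0xB7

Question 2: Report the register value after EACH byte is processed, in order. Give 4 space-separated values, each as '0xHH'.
0x96 0x9D 0xB6 0xB7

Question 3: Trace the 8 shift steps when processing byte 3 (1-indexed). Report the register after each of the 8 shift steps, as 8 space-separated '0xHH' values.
Answer: 0x15 0x2A 0x54 0xA8 0x57 0xAE 0x5B 0xB6

Derivation:
After byte 1 (0xE8): reg=0x96
After byte 2 (0xC8): reg=0x9D
Register before byte 3: 0x9D
After XOR with byte 0x14: 0x89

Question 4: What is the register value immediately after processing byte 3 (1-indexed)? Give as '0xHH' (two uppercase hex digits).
After byte 1 (0xE8): reg=0x96
After byte 2 (0xC8): reg=0x9D
After byte 3 (0x14): reg=0xB6

Answer: 0xB6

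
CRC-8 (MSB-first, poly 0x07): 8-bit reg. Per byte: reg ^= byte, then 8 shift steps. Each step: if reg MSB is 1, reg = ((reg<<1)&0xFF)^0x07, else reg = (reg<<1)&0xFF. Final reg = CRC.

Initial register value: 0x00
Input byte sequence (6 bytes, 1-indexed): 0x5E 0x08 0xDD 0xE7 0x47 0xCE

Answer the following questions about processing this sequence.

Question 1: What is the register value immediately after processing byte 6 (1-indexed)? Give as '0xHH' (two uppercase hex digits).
After byte 1 (0x5E): reg=0x9D
After byte 2 (0x08): reg=0xE2
After byte 3 (0xDD): reg=0xBD
After byte 4 (0xE7): reg=0x81
After byte 5 (0x47): reg=0x5C
After byte 6 (0xCE): reg=0xF7

Answer: 0xF7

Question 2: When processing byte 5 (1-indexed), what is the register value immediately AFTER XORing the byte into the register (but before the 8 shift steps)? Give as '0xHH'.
Register before byte 5: 0x81
Byte 5: 0x47
0x81 XOR 0x47 = 0xC6

Answer: 0xC6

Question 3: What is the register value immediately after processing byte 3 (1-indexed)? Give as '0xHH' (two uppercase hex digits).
Answer: 0xBD

Derivation:
After byte 1 (0x5E): reg=0x9D
After byte 2 (0x08): reg=0xE2
After byte 3 (0xDD): reg=0xBD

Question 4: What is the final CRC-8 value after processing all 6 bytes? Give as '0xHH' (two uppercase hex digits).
Answer: 0xF7

Derivation:
After byte 1 (0x5E): reg=0x9D
After byte 2 (0x08): reg=0xE2
After byte 3 (0xDD): reg=0xBD
After byte 4 (0xE7): reg=0x81
After byte 5 (0x47): reg=0x5C
After byte 6 (0xCE): reg=0xF7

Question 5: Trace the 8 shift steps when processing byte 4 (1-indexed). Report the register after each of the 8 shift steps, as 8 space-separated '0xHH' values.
After byte 1 (0x5E): reg=0x9D
After byte 2 (0x08): reg=0xE2
After byte 3 (0xDD): reg=0xBD
Register before byte 4: 0xBD
After XOR with byte 0xE7: 0x5A

Answer: 0xB4 0x6F 0xDE 0xBB 0x71 0xE2 0xC3 0x81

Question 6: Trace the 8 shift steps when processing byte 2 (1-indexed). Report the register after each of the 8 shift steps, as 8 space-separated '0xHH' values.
Answer: 0x2D 0x5A 0xB4 0x6F 0xDE 0xBB 0x71 0xE2

Derivation:
After byte 1 (0x5E): reg=0x9D
Register before byte 2: 0x9D
After XOR with byte 0x08: 0x95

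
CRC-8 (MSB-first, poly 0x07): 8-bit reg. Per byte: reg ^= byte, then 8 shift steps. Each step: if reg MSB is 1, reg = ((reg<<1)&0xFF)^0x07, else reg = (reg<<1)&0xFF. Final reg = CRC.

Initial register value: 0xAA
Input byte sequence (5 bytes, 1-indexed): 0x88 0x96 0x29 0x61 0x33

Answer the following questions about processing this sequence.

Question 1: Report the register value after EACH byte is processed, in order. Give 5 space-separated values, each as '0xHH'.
0xEE 0x6F 0xD5 0x05 0x82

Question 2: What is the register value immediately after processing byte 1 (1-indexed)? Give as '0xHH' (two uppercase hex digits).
Answer: 0xEE

Derivation:
After byte 1 (0x88): reg=0xEE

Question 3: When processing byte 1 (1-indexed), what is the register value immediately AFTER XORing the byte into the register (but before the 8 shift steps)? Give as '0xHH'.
Register before byte 1: 0xAA
Byte 1: 0x88
0xAA XOR 0x88 = 0x22

Answer: 0x22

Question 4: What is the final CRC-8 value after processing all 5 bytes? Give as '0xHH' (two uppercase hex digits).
After byte 1 (0x88): reg=0xEE
After byte 2 (0x96): reg=0x6F
After byte 3 (0x29): reg=0xD5
After byte 4 (0x61): reg=0x05
After byte 5 (0x33): reg=0x82

Answer: 0x82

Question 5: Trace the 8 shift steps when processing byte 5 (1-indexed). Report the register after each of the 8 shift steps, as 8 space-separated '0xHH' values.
Answer: 0x6C 0xD8 0xB7 0x69 0xD2 0xA3 0x41 0x82

Derivation:
After byte 1 (0x88): reg=0xEE
After byte 2 (0x96): reg=0x6F
After byte 3 (0x29): reg=0xD5
After byte 4 (0x61): reg=0x05
Register before byte 5: 0x05
After XOR with byte 0x33: 0x36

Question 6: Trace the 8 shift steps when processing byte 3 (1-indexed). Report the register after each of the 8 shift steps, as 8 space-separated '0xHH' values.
After byte 1 (0x88): reg=0xEE
After byte 2 (0x96): reg=0x6F
Register before byte 3: 0x6F
After XOR with byte 0x29: 0x46

Answer: 0x8C 0x1F 0x3E 0x7C 0xF8 0xF7 0xE9 0xD5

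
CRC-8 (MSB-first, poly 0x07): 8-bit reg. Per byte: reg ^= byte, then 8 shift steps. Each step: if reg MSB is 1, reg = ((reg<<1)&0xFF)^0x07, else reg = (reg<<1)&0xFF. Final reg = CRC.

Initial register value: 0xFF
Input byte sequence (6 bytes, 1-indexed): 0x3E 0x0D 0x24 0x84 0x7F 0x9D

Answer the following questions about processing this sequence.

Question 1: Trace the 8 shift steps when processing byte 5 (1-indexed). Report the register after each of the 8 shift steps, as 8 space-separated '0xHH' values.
After byte 1 (0x3E): reg=0x49
After byte 2 (0x0D): reg=0xDB
After byte 3 (0x24): reg=0xF3
After byte 4 (0x84): reg=0x42
Register before byte 5: 0x42
After XOR with byte 0x7F: 0x3D

Answer: 0x7A 0xF4 0xEF 0xD9 0xB5 0x6D 0xDA 0xB3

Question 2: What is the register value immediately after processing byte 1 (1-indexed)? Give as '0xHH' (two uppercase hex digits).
After byte 1 (0x3E): reg=0x49

Answer: 0x49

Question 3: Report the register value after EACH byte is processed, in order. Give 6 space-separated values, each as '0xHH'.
0x49 0xDB 0xF3 0x42 0xB3 0xCA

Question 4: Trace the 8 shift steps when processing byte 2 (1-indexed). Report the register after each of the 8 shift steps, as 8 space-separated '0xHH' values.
After byte 1 (0x3E): reg=0x49
Register before byte 2: 0x49
After XOR with byte 0x0D: 0x44

Answer: 0x88 0x17 0x2E 0x5C 0xB8 0x77 0xEE 0xDB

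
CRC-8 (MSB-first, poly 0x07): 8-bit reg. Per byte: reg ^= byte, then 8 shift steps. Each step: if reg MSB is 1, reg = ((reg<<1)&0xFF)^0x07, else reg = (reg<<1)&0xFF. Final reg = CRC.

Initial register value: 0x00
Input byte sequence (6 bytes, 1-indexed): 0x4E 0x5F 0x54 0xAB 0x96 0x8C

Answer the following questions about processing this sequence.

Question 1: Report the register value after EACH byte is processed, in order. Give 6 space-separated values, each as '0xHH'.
0xED 0x17 0xCE 0x3C 0x5F 0x37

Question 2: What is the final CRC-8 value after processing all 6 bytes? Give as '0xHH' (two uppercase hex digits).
Answer: 0x37

Derivation:
After byte 1 (0x4E): reg=0xED
After byte 2 (0x5F): reg=0x17
After byte 3 (0x54): reg=0xCE
After byte 4 (0xAB): reg=0x3C
After byte 5 (0x96): reg=0x5F
After byte 6 (0x8C): reg=0x37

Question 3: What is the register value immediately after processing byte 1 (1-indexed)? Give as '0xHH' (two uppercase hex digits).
After byte 1 (0x4E): reg=0xED

Answer: 0xED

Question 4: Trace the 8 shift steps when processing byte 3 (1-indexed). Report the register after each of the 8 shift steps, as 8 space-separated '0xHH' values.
After byte 1 (0x4E): reg=0xED
After byte 2 (0x5F): reg=0x17
Register before byte 3: 0x17
After XOR with byte 0x54: 0x43

Answer: 0x86 0x0B 0x16 0x2C 0x58 0xB0 0x67 0xCE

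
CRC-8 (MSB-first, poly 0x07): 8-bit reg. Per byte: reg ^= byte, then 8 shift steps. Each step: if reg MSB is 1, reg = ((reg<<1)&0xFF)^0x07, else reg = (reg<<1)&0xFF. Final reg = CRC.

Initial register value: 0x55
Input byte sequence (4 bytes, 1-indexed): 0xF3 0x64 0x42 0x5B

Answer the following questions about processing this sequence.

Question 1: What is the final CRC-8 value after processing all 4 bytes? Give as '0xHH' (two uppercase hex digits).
Answer: 0x12

Derivation:
After byte 1 (0xF3): reg=0x7B
After byte 2 (0x64): reg=0x5D
After byte 3 (0x42): reg=0x5D
After byte 4 (0x5B): reg=0x12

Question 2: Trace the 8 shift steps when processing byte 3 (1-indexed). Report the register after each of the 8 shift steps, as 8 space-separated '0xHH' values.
After byte 1 (0xF3): reg=0x7B
After byte 2 (0x64): reg=0x5D
Register before byte 3: 0x5D
After XOR with byte 0x42: 0x1F

Answer: 0x3E 0x7C 0xF8 0xF7 0xE9 0xD5 0xAD 0x5D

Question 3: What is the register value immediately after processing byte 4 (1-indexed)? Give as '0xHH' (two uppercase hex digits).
After byte 1 (0xF3): reg=0x7B
After byte 2 (0x64): reg=0x5D
After byte 3 (0x42): reg=0x5D
After byte 4 (0x5B): reg=0x12

Answer: 0x12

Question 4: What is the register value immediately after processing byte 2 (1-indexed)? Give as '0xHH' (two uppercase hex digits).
Answer: 0x5D

Derivation:
After byte 1 (0xF3): reg=0x7B
After byte 2 (0x64): reg=0x5D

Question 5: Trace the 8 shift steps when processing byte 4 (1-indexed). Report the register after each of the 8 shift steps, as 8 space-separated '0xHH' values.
After byte 1 (0xF3): reg=0x7B
After byte 2 (0x64): reg=0x5D
After byte 3 (0x42): reg=0x5D
Register before byte 4: 0x5D
After XOR with byte 0x5B: 0x06

Answer: 0x0C 0x18 0x30 0x60 0xC0 0x87 0x09 0x12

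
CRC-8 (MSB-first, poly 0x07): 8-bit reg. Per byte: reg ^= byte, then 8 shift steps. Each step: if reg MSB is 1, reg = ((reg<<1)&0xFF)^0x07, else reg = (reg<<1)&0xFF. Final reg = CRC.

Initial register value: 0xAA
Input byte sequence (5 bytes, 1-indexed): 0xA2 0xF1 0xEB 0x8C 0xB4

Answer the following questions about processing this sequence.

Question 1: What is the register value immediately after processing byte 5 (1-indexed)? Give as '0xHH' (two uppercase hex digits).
Answer: 0x61

Derivation:
After byte 1 (0xA2): reg=0x38
After byte 2 (0xF1): reg=0x71
After byte 3 (0xEB): reg=0xCF
After byte 4 (0x8C): reg=0xCE
After byte 5 (0xB4): reg=0x61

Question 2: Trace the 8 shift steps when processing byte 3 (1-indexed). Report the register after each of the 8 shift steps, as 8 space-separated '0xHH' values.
Answer: 0x33 0x66 0xCC 0x9F 0x39 0x72 0xE4 0xCF

Derivation:
After byte 1 (0xA2): reg=0x38
After byte 2 (0xF1): reg=0x71
Register before byte 3: 0x71
After XOR with byte 0xEB: 0x9A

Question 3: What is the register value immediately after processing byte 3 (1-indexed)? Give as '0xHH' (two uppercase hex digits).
Answer: 0xCF

Derivation:
After byte 1 (0xA2): reg=0x38
After byte 2 (0xF1): reg=0x71
After byte 3 (0xEB): reg=0xCF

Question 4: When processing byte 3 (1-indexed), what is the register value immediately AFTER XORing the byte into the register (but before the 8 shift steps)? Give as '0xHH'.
Answer: 0x9A

Derivation:
Register before byte 3: 0x71
Byte 3: 0xEB
0x71 XOR 0xEB = 0x9A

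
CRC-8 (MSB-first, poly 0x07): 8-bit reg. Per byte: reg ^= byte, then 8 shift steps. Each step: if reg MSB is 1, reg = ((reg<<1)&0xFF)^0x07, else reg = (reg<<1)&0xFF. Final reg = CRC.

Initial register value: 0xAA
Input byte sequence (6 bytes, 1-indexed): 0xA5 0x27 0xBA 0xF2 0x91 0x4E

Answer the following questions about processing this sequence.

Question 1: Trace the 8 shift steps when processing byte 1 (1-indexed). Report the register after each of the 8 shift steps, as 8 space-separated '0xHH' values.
Answer: 0x1E 0x3C 0x78 0xF0 0xE7 0xC9 0x95 0x2D

Derivation:
Register before byte 1: 0xAA
After XOR with byte 0xA5: 0x0F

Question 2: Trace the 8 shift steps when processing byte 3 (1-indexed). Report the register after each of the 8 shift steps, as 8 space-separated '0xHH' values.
After byte 1 (0xA5): reg=0x2D
After byte 2 (0x27): reg=0x36
Register before byte 3: 0x36
After XOR with byte 0xBA: 0x8C

Answer: 0x1F 0x3E 0x7C 0xF8 0xF7 0xE9 0xD5 0xAD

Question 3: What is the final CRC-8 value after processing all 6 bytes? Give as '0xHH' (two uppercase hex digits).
Answer: 0x7A

Derivation:
After byte 1 (0xA5): reg=0x2D
After byte 2 (0x27): reg=0x36
After byte 3 (0xBA): reg=0xAD
After byte 4 (0xF2): reg=0x9A
After byte 5 (0x91): reg=0x31
After byte 6 (0x4E): reg=0x7A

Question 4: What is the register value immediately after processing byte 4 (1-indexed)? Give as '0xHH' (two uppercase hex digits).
After byte 1 (0xA5): reg=0x2D
After byte 2 (0x27): reg=0x36
After byte 3 (0xBA): reg=0xAD
After byte 4 (0xF2): reg=0x9A

Answer: 0x9A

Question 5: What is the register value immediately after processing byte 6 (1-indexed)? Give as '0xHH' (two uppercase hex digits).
Answer: 0x7A

Derivation:
After byte 1 (0xA5): reg=0x2D
After byte 2 (0x27): reg=0x36
After byte 3 (0xBA): reg=0xAD
After byte 4 (0xF2): reg=0x9A
After byte 5 (0x91): reg=0x31
After byte 6 (0x4E): reg=0x7A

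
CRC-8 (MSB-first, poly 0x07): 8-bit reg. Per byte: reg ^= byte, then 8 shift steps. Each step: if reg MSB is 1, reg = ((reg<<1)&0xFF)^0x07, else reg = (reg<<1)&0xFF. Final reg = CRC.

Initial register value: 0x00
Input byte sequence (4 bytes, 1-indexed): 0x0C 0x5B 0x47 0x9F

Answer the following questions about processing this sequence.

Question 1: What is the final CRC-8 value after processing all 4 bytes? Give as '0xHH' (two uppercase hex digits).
Answer: 0xC4

Derivation:
After byte 1 (0x0C): reg=0x24
After byte 2 (0x5B): reg=0x7A
After byte 3 (0x47): reg=0xB3
After byte 4 (0x9F): reg=0xC4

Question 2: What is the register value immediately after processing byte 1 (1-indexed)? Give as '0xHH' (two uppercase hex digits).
Answer: 0x24

Derivation:
After byte 1 (0x0C): reg=0x24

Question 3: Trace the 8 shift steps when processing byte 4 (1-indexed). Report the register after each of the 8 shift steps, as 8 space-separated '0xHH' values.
Answer: 0x58 0xB0 0x67 0xCE 0x9B 0x31 0x62 0xC4

Derivation:
After byte 1 (0x0C): reg=0x24
After byte 2 (0x5B): reg=0x7A
After byte 3 (0x47): reg=0xB3
Register before byte 4: 0xB3
After XOR with byte 0x9F: 0x2C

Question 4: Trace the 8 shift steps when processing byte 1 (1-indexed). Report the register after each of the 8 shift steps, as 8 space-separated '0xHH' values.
Register before byte 1: 0x00
After XOR with byte 0x0C: 0x0C

Answer: 0x18 0x30 0x60 0xC0 0x87 0x09 0x12 0x24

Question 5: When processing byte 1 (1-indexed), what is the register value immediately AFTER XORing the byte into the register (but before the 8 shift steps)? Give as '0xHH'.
Answer: 0x0C

Derivation:
Register before byte 1: 0x00
Byte 1: 0x0C
0x00 XOR 0x0C = 0x0C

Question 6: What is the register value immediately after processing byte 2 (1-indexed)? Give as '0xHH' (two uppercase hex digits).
After byte 1 (0x0C): reg=0x24
After byte 2 (0x5B): reg=0x7A

Answer: 0x7A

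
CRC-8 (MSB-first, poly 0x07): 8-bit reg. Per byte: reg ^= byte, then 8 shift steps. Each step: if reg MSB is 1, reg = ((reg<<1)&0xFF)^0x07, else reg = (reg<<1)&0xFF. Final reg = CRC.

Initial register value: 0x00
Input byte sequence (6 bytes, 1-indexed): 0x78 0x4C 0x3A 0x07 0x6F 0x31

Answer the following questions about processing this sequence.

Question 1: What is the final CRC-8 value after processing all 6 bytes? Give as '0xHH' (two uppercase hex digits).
After byte 1 (0x78): reg=0x6F
After byte 2 (0x4C): reg=0xE9
After byte 3 (0x3A): reg=0x37
After byte 4 (0x07): reg=0x90
After byte 5 (0x6F): reg=0xF3
After byte 6 (0x31): reg=0x40

Answer: 0x40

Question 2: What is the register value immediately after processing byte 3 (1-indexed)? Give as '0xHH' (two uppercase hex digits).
Answer: 0x37

Derivation:
After byte 1 (0x78): reg=0x6F
After byte 2 (0x4C): reg=0xE9
After byte 3 (0x3A): reg=0x37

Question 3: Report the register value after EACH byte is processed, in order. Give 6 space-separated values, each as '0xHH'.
0x6F 0xE9 0x37 0x90 0xF3 0x40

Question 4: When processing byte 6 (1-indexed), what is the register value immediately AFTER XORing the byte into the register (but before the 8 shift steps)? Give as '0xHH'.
Register before byte 6: 0xF3
Byte 6: 0x31
0xF3 XOR 0x31 = 0xC2

Answer: 0xC2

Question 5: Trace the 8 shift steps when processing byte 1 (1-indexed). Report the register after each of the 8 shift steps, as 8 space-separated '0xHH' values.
Answer: 0xF0 0xE7 0xC9 0x95 0x2D 0x5A 0xB4 0x6F

Derivation:
Register before byte 1: 0x00
After XOR with byte 0x78: 0x78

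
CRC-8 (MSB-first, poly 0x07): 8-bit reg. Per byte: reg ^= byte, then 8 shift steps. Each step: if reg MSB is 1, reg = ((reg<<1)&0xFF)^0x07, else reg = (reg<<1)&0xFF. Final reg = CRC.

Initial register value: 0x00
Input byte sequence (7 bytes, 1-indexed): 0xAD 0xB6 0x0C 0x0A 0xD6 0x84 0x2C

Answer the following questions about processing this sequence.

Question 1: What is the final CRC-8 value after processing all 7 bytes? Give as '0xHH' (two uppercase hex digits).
Answer: 0xAA

Derivation:
After byte 1 (0xAD): reg=0x4A
After byte 2 (0xB6): reg=0xFA
After byte 3 (0x0C): reg=0xCC
After byte 4 (0x0A): reg=0x5C
After byte 5 (0xD6): reg=0xBF
After byte 6 (0x84): reg=0xA1
After byte 7 (0x2C): reg=0xAA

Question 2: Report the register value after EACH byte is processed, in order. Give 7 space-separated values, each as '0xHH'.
0x4A 0xFA 0xCC 0x5C 0xBF 0xA1 0xAA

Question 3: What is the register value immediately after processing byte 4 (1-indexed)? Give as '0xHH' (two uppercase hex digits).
After byte 1 (0xAD): reg=0x4A
After byte 2 (0xB6): reg=0xFA
After byte 3 (0x0C): reg=0xCC
After byte 4 (0x0A): reg=0x5C

Answer: 0x5C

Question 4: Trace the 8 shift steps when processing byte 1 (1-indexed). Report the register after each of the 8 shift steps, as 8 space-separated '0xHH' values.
Answer: 0x5D 0xBA 0x73 0xE6 0xCB 0x91 0x25 0x4A

Derivation:
Register before byte 1: 0x00
After XOR with byte 0xAD: 0xAD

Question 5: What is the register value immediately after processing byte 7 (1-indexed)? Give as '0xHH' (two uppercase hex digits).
Answer: 0xAA

Derivation:
After byte 1 (0xAD): reg=0x4A
After byte 2 (0xB6): reg=0xFA
After byte 3 (0x0C): reg=0xCC
After byte 4 (0x0A): reg=0x5C
After byte 5 (0xD6): reg=0xBF
After byte 6 (0x84): reg=0xA1
After byte 7 (0x2C): reg=0xAA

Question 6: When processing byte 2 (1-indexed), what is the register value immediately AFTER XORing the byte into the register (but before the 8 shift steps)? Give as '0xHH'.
Register before byte 2: 0x4A
Byte 2: 0xB6
0x4A XOR 0xB6 = 0xFC

Answer: 0xFC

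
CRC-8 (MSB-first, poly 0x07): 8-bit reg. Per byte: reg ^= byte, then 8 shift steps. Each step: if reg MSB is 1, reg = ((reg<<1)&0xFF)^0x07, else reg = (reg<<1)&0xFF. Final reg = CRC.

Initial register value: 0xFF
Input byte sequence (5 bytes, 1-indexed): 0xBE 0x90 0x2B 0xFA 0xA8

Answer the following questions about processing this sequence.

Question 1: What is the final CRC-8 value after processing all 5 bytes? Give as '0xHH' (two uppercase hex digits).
Answer: 0x94

Derivation:
After byte 1 (0xBE): reg=0xC0
After byte 2 (0x90): reg=0xB7
After byte 3 (0x2B): reg=0xDD
After byte 4 (0xFA): reg=0xF5
After byte 5 (0xA8): reg=0x94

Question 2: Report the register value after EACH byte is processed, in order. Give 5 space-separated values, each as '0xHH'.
0xC0 0xB7 0xDD 0xF5 0x94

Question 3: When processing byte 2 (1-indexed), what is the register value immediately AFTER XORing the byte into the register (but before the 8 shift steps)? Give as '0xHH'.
Answer: 0x50

Derivation:
Register before byte 2: 0xC0
Byte 2: 0x90
0xC0 XOR 0x90 = 0x50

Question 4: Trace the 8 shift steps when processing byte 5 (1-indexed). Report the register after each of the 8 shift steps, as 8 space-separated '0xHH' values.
Answer: 0xBA 0x73 0xE6 0xCB 0x91 0x25 0x4A 0x94

Derivation:
After byte 1 (0xBE): reg=0xC0
After byte 2 (0x90): reg=0xB7
After byte 3 (0x2B): reg=0xDD
After byte 4 (0xFA): reg=0xF5
Register before byte 5: 0xF5
After XOR with byte 0xA8: 0x5D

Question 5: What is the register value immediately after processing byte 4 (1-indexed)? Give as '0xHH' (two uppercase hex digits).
After byte 1 (0xBE): reg=0xC0
After byte 2 (0x90): reg=0xB7
After byte 3 (0x2B): reg=0xDD
After byte 4 (0xFA): reg=0xF5

Answer: 0xF5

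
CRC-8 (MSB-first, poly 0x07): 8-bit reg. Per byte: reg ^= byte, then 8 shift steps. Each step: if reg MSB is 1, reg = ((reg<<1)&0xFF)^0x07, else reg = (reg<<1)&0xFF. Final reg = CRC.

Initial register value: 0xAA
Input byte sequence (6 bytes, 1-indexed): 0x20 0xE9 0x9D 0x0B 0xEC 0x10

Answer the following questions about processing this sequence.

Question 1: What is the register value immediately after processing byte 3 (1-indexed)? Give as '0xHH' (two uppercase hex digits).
Answer: 0xA8

Derivation:
After byte 1 (0x20): reg=0xBF
After byte 2 (0xE9): reg=0xA5
After byte 3 (0x9D): reg=0xA8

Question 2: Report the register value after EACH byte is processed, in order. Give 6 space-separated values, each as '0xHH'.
0xBF 0xA5 0xA8 0x60 0xAD 0x3A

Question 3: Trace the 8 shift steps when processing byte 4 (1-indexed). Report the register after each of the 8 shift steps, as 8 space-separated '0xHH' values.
After byte 1 (0x20): reg=0xBF
After byte 2 (0xE9): reg=0xA5
After byte 3 (0x9D): reg=0xA8
Register before byte 4: 0xA8
After XOR with byte 0x0B: 0xA3

Answer: 0x41 0x82 0x03 0x06 0x0C 0x18 0x30 0x60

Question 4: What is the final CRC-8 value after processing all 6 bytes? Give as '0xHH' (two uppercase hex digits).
Answer: 0x3A

Derivation:
After byte 1 (0x20): reg=0xBF
After byte 2 (0xE9): reg=0xA5
After byte 3 (0x9D): reg=0xA8
After byte 4 (0x0B): reg=0x60
After byte 5 (0xEC): reg=0xAD
After byte 6 (0x10): reg=0x3A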